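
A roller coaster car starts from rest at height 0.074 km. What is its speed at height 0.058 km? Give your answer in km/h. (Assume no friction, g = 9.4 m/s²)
mgh₁ = ½mv₂² + mgh₂ → v₂ = √(2g(h₁−h₂)) = √(2×9.4×(74−58)) = 17.34 m/s = 62.44 km/h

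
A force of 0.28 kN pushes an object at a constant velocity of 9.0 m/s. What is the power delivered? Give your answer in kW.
P = Fv = 280 N × 9 m/s = 2520 W = 2.52 kW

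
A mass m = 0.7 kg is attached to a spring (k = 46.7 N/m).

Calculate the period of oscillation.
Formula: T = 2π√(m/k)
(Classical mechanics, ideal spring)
T = 2π√(m/k) = 2π√(0.7/46.7) = 0.7693 s; f = 1/T = 1.3 Hz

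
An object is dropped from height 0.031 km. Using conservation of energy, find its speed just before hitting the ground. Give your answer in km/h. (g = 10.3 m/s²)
mgh = ½mv² → v = √(2gh) = √(2×10.3×31) = 25.27 m/s = 90.97 km/h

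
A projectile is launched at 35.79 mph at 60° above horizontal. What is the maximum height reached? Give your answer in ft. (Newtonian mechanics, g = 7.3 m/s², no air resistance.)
H = v₀²sin²(θ)/(2g) (with unit conversion) = 43.14 ft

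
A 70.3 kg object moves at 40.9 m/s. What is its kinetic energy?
KE = ½mv² = ½×70.3×40.9² = 58799.27 J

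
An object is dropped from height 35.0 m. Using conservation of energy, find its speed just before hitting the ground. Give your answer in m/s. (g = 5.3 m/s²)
mgh = ½mv² → v = √(2gh) = √(2×5.3×35) = 19.26 m/s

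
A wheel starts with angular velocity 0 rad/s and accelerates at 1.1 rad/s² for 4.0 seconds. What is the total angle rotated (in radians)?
θ = ω₀t + ½αt² = 0×4.0 + ½×1.1×4.0² = 8.8 rad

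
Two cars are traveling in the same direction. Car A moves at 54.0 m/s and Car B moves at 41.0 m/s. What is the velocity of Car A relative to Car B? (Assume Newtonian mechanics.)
v_rel = v_A - v_B = 54.0 - 41.0 = 13.0 m/s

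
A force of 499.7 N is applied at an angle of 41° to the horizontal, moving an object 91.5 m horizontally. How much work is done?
W = Fd cosθ = 499.7×91.5×cos(41°) = 34507.0 J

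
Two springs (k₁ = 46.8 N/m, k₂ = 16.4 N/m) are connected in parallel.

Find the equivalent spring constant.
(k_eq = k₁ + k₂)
k_eq = k₁ + k₂ = 46.8 + 16.4 = 63.2 N/m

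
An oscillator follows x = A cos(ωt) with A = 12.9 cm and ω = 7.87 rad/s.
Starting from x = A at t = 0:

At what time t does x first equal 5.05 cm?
cos(ωt) = x/A = 5.05/12.9 = 0.3915
ωt = arccos(0.3915) = 1.169 rad
t = 1.169/7.87 = 0.1485 s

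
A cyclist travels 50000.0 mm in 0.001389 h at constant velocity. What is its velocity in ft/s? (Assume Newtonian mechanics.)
v = d/t (with unit conversion) = 32.81 ft/s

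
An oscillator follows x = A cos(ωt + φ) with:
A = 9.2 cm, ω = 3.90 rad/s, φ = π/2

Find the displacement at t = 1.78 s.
x = A cos(ωt + φ) = 9.2×cos(3.9×1.78 + π/2) = -5.632 cm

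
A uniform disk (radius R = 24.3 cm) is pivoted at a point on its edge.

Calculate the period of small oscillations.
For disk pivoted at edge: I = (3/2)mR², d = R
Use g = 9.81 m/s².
I/m = (3/2)R² = 0.08857 m²; d = R = 0.243 m
T = 2π√((3/2)R²/(gR)) = 2π√(3R/(2g)) = 1.211 s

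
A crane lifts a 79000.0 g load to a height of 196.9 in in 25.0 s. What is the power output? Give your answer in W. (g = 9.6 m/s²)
W = mgh = 79×9.6×5.001 = 3793 J
P = W/t = 3793/25 = 151.7 W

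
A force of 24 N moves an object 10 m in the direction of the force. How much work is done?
W = Fd = 24×10 = 240.0 J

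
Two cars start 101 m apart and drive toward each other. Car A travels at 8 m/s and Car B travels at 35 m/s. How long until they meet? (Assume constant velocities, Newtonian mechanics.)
Combined speed: v_combined = 8 + 35 = 43 m/s
Time to meet: t = d/43 = 101/43 = 2.35 s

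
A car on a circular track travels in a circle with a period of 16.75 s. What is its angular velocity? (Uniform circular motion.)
ω = 2π/T = 2π/16.75 = 0.3751 rad/s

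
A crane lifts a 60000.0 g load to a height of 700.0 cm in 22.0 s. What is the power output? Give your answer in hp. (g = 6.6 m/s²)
W = mgh = 60×6.6×7 = 2772 J
P = W/t = 2772/22 = 126 W = 0.169 hp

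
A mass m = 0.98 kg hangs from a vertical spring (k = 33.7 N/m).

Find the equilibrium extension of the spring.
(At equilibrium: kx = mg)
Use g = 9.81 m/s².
x_eq = mg/k = 0.98×9.81/33.7 = 0.2853 m = 28.53 cm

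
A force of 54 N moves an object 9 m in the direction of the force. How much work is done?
W = Fd = 54×9 = 486.0 J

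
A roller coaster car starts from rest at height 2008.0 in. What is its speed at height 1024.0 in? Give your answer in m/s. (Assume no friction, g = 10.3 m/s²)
mgh₁ = ½mv₂² + mgh₂ → v₂ = √(2g(h₁−h₂)) = √(2×10.3×(51−26.01)) = 22.69 m/s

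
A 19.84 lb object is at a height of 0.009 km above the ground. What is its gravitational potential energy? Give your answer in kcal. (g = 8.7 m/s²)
PE = mgh = 8.999 kg × 8.7 m/s² × 9 m = 704.6 J = 0.1684 kcal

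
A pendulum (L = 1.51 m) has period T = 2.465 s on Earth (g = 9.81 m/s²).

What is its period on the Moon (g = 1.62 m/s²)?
T = 2π√(L/g), so T_moon/T_earth = √(g_earth/g_moon)
T_moon = 2π√(1.51/1.62) = 6.066 s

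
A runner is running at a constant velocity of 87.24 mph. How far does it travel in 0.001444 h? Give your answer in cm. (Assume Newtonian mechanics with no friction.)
d = vt (with unit conversion) = 20270.0 cm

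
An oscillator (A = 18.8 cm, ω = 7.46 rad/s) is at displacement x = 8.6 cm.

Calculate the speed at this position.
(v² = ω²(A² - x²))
v = ω√(A² − x²) = 7.46×√(0.188² − 0.086²) = 1.247 m/s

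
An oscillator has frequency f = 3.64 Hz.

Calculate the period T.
T = 1/f = 1/3.64 = 0.2747 s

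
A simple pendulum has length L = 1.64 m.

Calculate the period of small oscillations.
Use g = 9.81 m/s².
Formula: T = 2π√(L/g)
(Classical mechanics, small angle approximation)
T = 2π√(L/g) = 2π√(1.64/9.81) = 2.569 s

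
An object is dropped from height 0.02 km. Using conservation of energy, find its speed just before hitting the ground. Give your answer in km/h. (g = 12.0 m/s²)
mgh = ½mv² → v = √(2gh) = √(2×12.0×20) = 21.91 m/s = 78.87 km/h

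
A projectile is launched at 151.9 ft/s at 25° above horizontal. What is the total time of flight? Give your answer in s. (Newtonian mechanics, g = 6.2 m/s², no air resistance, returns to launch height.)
T = 2v₀sin(θ)/g (with unit conversion) = 6.312 s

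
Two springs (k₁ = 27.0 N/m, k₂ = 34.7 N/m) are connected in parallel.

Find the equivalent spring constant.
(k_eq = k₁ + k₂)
k_eq = k₁ + k₂ = 27.0 + 34.7 = 61.7 N/m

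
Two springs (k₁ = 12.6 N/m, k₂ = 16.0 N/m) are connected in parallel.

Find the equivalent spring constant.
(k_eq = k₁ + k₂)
k_eq = k₁ + k₂ = 12.6 + 16.0 = 28.6 N/m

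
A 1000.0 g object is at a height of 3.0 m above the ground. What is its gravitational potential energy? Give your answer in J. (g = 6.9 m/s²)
PE = mgh = 1 kg × 6.9 m/s² × 3 m = 20.7 J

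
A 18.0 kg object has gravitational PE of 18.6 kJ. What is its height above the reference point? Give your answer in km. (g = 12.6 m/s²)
PE = mgh → h = PE/(mg) = 1.86e+04 J / (18 kg × 12.6 m/s²) = 82.01 m = 0.08201 km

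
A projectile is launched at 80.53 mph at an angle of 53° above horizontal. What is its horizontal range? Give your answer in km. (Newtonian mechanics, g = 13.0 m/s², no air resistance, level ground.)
R = v₀² sin(2θ) / g (with unit conversion) = 0.09583 km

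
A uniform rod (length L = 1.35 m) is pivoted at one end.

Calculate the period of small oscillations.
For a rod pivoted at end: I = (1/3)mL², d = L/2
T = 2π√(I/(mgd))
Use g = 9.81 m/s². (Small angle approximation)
I/m = (1/3)L² = 0.6075 m²; d = L/2 = 0.675 m
T = 2π√(I/(mgd)) = 2π√(0.6075/(9.81×0.675)) = 1.903 s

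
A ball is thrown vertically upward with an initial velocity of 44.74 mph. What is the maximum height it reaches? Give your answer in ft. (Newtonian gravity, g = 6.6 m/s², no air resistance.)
h_max = v₀²/(2g) (with unit conversion) = 99.43 ft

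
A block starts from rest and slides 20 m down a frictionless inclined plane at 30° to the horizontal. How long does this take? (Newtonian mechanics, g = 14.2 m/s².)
a = g sin(θ) = 14.2 × sin(30°) = 7.1 m/s²
t = √(2d/a) = √(2 × 20 / 7.1) = 2.37 s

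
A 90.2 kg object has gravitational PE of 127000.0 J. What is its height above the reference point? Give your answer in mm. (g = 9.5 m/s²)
PE = mgh → h = PE/(mg) = 1.27e+05 J / (90.2 kg × 9.5 m/s²) = 148.2 m = 148200.0 mm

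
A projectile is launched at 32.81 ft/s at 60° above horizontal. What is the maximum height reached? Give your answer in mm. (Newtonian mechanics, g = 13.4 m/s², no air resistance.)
H = v₀²sin²(θ)/(2g) (with unit conversion) = 2799.0 mm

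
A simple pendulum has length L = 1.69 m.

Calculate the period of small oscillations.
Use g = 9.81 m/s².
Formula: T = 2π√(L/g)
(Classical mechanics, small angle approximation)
T = 2π√(L/g) = 2π√(1.69/9.81) = 2.608 s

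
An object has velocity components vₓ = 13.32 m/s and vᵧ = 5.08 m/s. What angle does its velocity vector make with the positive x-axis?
θ = arctan(vᵧ/vₓ) = arctan(5.08/13.32) = 20.88°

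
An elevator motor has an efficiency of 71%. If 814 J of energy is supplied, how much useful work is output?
W_out = η × W_in = 0.71 × 814 = 577.94 J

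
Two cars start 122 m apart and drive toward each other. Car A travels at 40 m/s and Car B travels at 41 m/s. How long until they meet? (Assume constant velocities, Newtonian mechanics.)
Combined speed: v_combined = 40 + 41 = 81 m/s
Time to meet: t = d/81 = 122/81 = 1.51 s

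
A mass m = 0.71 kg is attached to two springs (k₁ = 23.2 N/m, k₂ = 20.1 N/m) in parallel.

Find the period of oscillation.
k_eq = k₁+k₂ = 43.3 N/m
T = 2π√(m/k_eq) = 2π√(0.71/43.3) = 0.8046 s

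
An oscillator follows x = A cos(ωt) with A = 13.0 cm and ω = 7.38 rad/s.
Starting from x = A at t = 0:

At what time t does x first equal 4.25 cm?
cos(ωt) = x/A = 4.25/13.0 = 0.3269
ωt = arccos(0.3269) = 1.238 rad
t = 1.238/7.38 = 0.1677 s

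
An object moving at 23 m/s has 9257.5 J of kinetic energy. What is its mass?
KE = ½mv² → m = 2KE/v² = 2×9257.5/23² = 35.0 kg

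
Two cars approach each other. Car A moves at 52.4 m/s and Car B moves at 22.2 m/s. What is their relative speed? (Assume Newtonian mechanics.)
v_rel = v_A + v_B = 52.4 + 22.2 = 74.6 m/s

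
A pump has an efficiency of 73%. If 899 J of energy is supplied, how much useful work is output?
W_out = η × W_in = 0.73 × 899 = 656.27 J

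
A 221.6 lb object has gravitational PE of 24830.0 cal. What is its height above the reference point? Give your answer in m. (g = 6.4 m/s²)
PE = mgh → h = PE/(mg) = 1.039e+05 J / (100.5 kg × 6.4 m/s²) = 161.5 m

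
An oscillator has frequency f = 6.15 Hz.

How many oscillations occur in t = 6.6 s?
n = f×t = 6.15×6.6 = 40.59 oscillations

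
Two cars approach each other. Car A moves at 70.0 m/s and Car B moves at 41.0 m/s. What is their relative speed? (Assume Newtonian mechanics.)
v_rel = v_A + v_B = 70.0 + 41.0 = 111.0 m/s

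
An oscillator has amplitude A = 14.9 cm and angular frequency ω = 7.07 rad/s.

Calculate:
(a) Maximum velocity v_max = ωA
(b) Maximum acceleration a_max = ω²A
v_max = ωA = 7.07×0.149 = 1.053 m/s
a_max = ω²A = 7.07²×0.149 = 7.448 m/s²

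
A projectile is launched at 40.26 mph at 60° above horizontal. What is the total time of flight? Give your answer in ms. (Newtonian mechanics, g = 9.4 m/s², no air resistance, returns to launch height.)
T = 2v₀sin(θ)/g (with unit conversion) = 3316.0 ms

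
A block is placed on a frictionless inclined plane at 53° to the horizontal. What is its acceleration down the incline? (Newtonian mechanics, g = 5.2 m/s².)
a = g sin(θ) = 5.2 × sin(53°) = 5.2 × 0.7986 = 4.15 m/s²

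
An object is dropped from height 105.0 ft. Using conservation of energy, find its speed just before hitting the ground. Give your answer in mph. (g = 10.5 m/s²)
mgh = ½mv² → v = √(2gh) = √(2×10.5×32) = 25.92 m/s = 57.99 mph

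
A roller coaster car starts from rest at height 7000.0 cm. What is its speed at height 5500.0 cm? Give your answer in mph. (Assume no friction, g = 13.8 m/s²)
mgh₁ = ½mv₂² + mgh₂ → v₂ = √(2g(h₁−h₂)) = √(2×13.8×(70−55)) = 20.35 m/s = 45.51 mph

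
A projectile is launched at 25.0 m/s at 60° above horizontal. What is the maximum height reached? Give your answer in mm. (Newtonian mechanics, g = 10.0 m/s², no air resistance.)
H = v₀²sin²(θ)/(2g) (with unit conversion) = 23440.0 mm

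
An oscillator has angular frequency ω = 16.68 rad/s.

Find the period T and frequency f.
T = 2π/ω = 2π/16.68 = 0.3767 s; f = ω/2π = 2.655 Hz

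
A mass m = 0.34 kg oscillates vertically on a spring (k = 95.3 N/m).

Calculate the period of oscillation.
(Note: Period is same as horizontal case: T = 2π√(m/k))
T = 2π√(m/k) = 2π√(0.34/95.3) = 0.3753 s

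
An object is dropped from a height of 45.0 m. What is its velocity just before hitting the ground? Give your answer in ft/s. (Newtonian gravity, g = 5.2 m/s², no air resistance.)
v = √(2gh) (with unit conversion) = 70.98 ft/s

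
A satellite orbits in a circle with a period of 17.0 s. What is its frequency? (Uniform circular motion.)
f = 1/T = 1/17.0 = 0.0588 Hz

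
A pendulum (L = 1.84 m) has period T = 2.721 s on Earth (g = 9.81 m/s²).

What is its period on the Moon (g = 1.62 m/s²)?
T = 2π√(L/g), so T_moon/T_earth = √(g_earth/g_moon)
T_moon = 2π√(1.84/1.62) = 6.696 s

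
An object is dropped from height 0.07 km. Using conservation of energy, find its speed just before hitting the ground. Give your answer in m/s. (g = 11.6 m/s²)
mgh = ½mv² → v = √(2gh) = √(2×11.6×70) = 40.3 m/s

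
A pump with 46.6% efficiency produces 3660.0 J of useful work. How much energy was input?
W_in = W_out/η = 3660.0/0.466 = 7854.1 J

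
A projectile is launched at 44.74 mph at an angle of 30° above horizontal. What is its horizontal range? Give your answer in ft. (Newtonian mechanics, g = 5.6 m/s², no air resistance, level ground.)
R = v₀² sin(2θ) / g (with unit conversion) = 203.0 ft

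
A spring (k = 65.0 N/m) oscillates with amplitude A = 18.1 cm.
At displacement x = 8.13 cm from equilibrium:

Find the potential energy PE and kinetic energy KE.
E_total = ½kA² = ½×65.0×(0.181)² = 1.065 J
PE = ½kx² = ½×65.0×(0.0813)² = 0.2148 J
KE = E_total − PE = 0.8499 J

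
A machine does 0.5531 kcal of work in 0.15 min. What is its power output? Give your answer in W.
P = W/t = 2314 J / 9 s = 257.1 W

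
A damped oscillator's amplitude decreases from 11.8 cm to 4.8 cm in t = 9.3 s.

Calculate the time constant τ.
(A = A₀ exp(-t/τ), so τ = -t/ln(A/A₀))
A/A₀ = 4.8/11.8 = 0.4068; ln(A/A₀) = -0.8995
τ = −t/ln(A/A₀) = −9.3/-0.8995 = 10.34 s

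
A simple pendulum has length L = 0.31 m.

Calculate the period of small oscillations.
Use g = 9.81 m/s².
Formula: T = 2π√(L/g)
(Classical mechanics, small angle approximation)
T = 2π√(L/g) = 2π√(0.31/9.81) = 1.117 s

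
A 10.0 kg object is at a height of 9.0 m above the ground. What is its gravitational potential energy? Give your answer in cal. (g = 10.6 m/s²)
PE = mgh = 10 kg × 10.6 m/s² × 9 m = 954 J = 228.0 cal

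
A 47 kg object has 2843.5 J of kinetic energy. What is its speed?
KE = ½mv² → v = √(2KE/m) = √(2×2843.5/47) = 11.0 m/s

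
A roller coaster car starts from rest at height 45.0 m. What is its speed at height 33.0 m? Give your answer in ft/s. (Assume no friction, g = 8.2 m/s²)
mgh₁ = ½mv₂² + mgh₂ → v₂ = √(2g(h₁−h₂)) = √(2×8.2×(45−33)) = 14.03 m/s = 46.03 ft/s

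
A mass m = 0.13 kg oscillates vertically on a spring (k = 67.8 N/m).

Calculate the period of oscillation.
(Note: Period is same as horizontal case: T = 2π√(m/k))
T = 2π√(m/k) = 2π√(0.13/67.8) = 0.2751 s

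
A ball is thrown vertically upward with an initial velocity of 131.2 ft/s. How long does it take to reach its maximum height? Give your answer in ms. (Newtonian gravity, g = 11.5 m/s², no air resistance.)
t_up = v₀/g (with unit conversion) = 3477.0 ms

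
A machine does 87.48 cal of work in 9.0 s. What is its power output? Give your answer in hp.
P = W/t = 366 J / 9 s = 40.67 W = 0.05454 hp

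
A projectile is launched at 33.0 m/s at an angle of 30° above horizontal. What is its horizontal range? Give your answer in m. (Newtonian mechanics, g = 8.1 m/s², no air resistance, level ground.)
R = v₀² sin(2θ) / g = 116.4 m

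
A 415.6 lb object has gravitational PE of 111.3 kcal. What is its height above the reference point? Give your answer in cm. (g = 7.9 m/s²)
PE = mgh → h = PE/(mg) = 4.657e+05 J / (188.5 kg × 7.9 m/s²) = 312.7 m = 31270.0 cm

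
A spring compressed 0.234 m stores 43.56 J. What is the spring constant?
PE = ½kx² → k = 2PE/x² = 2×43.56/0.234² = 1591.0 N/m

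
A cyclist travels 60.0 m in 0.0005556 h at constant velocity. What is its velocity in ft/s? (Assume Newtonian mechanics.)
v = d/t (with unit conversion) = 98.42 ft/s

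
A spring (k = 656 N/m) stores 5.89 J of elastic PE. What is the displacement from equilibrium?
PE = ½kx² → x = √(2PE/k) = √(2×5.89/656) = 0.134 m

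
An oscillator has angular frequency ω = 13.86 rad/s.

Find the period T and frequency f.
T = 2π/ω = 2π/13.86 = 0.4533 s; f = ω/2π = 2.206 Hz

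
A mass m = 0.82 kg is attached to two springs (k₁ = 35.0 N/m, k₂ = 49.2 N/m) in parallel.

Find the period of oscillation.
k_eq = k₁+k₂ = 84.2 N/m
T = 2π√(m/k_eq) = 2π√(0.82/84.2) = 0.6201 s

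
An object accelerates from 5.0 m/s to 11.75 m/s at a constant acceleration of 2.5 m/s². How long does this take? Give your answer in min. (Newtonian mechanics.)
t = (v - v₀)/a (with unit conversion) = 0.045 min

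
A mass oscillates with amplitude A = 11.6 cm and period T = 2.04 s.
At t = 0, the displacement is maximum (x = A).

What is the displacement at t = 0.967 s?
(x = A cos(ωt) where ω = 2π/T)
ω = 2π/T = 2π/2.04 = 3.08 rad/s
x = A cos(ωt) = 11.6×cos(3.08×0.967) = -11.45 cm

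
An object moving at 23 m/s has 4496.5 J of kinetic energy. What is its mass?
KE = ½mv² → m = 2KE/v² = 2×4496.5/23² = 17.0 kg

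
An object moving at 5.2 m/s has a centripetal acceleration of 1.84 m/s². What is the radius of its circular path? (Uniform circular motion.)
r = v²/a_c = 5.2²/1.84 = 14.7 m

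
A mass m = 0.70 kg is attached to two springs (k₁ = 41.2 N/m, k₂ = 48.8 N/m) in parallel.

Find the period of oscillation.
k_eq = k₁+k₂ = 90 N/m
T = 2π√(m/k_eq) = 2π√(0.7/90) = 0.5541 s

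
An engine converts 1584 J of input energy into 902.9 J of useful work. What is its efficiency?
η = W_out/W_in = 902.9/1584 = 0.57 = 57.0%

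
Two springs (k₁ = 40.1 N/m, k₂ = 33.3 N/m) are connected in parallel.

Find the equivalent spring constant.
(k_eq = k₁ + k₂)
k_eq = k₁ + k₂ = 40.1 + 33.3 = 73.4 N/m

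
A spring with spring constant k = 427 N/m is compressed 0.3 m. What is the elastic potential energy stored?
PE = ½kx² = ½×427×0.3² = 19.21 J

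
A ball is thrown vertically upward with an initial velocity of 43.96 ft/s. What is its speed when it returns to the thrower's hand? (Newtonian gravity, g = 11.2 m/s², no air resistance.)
By conservation of energy, the ball returns at the same speed = 43.96 ft/s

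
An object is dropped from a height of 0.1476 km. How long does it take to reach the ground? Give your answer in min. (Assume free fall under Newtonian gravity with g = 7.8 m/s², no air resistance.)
t = √(2h/g) (with unit conversion) = 0.1025 min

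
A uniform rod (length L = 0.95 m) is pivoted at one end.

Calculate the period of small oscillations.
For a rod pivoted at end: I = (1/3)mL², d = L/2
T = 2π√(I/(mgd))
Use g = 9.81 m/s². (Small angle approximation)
I/m = (1/3)L² = 0.3008 m²; d = L/2 = 0.475 m
T = 2π√(I/(mgd)) = 2π√(0.3008/(9.81×0.475)) = 1.596 s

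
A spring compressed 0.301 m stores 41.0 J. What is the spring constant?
PE = ½kx² → k = 2PE/x² = 2×41.0/0.301² = 905.1 N/m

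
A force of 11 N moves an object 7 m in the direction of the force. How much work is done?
W = Fd = 11×7 = 77.0 J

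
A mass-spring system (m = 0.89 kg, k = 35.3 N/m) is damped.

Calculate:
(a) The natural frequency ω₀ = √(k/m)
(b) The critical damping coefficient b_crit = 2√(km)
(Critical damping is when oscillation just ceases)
ω₀ = √(k/m) = √(35.3/0.89) = 6.298 rad/s
b_crit = 2√(km) = 2√(35.3×0.89) = 11.21 kg/s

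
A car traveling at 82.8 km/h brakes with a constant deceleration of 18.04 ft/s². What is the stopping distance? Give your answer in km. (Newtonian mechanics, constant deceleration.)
d = v₀² / (2a) (with unit conversion) = 0.0481 km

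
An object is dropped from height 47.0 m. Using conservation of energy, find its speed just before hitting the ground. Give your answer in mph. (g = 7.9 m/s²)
mgh = ½mv² → v = √(2gh) = √(2×7.9×47) = 27.25 m/s = 60.96 mph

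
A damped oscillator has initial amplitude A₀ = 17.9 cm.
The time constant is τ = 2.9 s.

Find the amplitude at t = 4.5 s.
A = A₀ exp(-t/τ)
A = A₀ exp(−t/τ) = 17.9×exp(−4.5/2.9) = 3.793 cm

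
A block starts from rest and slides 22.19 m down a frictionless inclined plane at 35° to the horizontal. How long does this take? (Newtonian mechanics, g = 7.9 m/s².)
a = g sin(θ) = 7.9 × sin(35°) = 4.53 m/s²
t = √(2d/a) = √(2 × 22.19 / 4.53) = 3.13 s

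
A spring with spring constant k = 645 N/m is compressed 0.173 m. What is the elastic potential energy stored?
PE = ½kx² = ½×645×0.173² = 9.652 J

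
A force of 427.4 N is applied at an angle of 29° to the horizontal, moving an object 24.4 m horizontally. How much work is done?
W = Fd cosθ = 427.4×24.4×cos(29°) = 9121.0 J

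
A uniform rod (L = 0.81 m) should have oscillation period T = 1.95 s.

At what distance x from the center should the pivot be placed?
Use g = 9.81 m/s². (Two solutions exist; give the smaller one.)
T = 2π√((L²/12 + x²)/(gx)). Let c = T²g/(4π²) = 0.9449.
x² − cx + L²/12 = 0 → x = (c − √(c² − L²/3))/2 = 0.06192 m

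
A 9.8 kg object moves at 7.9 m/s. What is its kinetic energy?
KE = ½mv² = ½×9.8×7.9² = 305.809 J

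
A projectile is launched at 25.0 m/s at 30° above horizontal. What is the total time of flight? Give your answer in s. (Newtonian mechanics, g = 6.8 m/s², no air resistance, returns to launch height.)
T = 2v₀sin(θ)/g = 3.676 s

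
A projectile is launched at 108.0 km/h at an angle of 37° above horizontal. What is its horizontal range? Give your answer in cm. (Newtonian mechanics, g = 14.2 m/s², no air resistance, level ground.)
R = v₀² sin(2θ) / g (with unit conversion) = 6093.0 cm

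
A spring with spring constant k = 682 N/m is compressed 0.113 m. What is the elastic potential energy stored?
PE = ½kx² = ½×682×0.113² = 4.354 J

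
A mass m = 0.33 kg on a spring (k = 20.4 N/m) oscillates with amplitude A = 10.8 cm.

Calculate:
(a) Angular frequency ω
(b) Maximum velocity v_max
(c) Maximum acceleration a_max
ω = √(k/m) = √(20.4/0.33) = 7.862 rad/s
v_max = ωA = 7.862×0.108 = 0.8491 m/s
a_max = ω²A = 7.862²×0.108 = 6.676 m/s²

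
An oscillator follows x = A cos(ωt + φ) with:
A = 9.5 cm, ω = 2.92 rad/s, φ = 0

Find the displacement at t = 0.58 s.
x = A cos(ωt + φ) = 9.5×cos(2.92×0.58 + 0) = -1.164 cm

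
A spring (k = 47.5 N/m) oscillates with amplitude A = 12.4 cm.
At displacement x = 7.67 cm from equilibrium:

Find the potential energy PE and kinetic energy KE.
E_total = ½kA² = ½×47.5×(0.124)² = 0.3652 J
PE = ½kx² = ½×47.5×(0.0767)² = 0.1397 J
KE = E_total − PE = 0.2255 J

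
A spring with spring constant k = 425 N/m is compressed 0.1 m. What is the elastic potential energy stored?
PE = ½kx² = ½×425×0.1² = 2.125 J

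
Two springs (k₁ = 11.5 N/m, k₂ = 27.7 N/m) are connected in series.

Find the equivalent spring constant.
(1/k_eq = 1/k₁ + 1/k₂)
1/k_eq = 1/11.5 + 1/27.7 = 0.12306; k_eq = 8.126 N/m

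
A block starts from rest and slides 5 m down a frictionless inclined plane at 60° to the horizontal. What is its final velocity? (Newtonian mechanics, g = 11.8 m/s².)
a = g sin(θ) = 11.8 × sin(60°) = 10.22 m/s²
v = √(2ad) = √(2 × 10.22 × 5) = 10.11 m/s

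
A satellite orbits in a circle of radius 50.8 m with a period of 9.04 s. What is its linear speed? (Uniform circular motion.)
v = 2πr/T = 2π×50.8/9.04 = 35.31 m/s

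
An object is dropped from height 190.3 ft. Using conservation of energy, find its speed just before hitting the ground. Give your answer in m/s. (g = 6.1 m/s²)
mgh = ½mv² → v = √(2gh) = √(2×6.1×58) = 26.6 m/s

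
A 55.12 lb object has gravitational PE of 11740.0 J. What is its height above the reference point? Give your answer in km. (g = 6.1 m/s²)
PE = mgh → h = PE/(mg) = 1.174e+04 J / (25 kg × 6.1 m/s²) = 76.98 m = 0.07698 km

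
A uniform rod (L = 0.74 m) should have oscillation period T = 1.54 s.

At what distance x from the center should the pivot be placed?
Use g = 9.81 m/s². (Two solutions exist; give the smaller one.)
T = 2π√((L²/12 + x²)/(gx)). Let c = T²g/(4π²) = 0.5893.
x² − cx + L²/12 = 0 → x = (c − √(c² − L²/3))/2 = 0.0917 m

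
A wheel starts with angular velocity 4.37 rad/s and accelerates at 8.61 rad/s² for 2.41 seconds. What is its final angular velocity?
ω = ω₀ + αt = 4.37 + 8.61 × 2.41 = 25.12 rad/s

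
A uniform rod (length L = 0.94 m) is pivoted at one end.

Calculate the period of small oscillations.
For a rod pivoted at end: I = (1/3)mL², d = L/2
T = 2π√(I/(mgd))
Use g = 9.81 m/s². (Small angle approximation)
I/m = (1/3)L² = 0.2945 m²; d = L/2 = 0.47 m
T = 2π√(I/(mgd)) = 2π√(0.2945/(9.81×0.47)) = 1.588 s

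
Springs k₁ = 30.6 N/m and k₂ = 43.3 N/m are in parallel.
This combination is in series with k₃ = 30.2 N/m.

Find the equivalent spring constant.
k₁₂ = k₁ + k₂ = 73.9 N/m (parallel)
1/k_eq = 1/k₁₂ + 1/k₃ → k_eq = 21.44 N/m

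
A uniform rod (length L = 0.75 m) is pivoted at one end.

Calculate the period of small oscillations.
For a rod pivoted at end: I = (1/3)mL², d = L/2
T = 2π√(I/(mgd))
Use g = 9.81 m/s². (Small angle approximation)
I/m = (1/3)L² = 0.1875 m²; d = L/2 = 0.375 m
T = 2π√(I/(mgd)) = 2π√(0.1875/(9.81×0.375)) = 1.419 s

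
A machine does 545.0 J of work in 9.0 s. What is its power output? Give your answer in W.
P = W/t = 545 J / 9 s = 60.56 W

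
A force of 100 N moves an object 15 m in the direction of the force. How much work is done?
W = Fd = 100×15 = 1500.0 J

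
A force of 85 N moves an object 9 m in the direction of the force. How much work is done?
W = Fd = 85×9 = 765.0 J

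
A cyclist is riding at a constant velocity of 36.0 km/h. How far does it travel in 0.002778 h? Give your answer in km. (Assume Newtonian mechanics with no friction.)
d = vt (with unit conversion) = 0.1 km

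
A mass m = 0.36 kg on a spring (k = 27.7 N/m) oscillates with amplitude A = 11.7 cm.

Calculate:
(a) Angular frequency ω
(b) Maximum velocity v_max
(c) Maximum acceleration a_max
ω = √(k/m) = √(27.7/0.36) = 8.772 rad/s
v_max = ωA = 8.772×0.117 = 1.026 m/s
a_max = ω²A = 8.772²×0.117 = 9.002 m/s²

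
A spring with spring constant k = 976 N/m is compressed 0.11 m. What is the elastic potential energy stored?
PE = ½kx² = ½×976×0.11² = 5.905 J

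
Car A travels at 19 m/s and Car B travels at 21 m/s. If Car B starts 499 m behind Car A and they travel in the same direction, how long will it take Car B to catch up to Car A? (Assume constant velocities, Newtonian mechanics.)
Relative speed: v_rel = 21 - 19 = 2 m/s
Time to catch: t = d₀/v_rel = 499/2 = 249.5 s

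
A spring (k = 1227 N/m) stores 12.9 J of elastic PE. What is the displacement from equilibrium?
PE = ½kx² → x = √(2PE/k) = √(2×12.9/1227) = 0.145 m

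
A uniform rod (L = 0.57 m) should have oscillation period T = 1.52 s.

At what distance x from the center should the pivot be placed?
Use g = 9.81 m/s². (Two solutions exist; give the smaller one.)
T = 2π√((L²/12 + x²)/(gx)). Let c = T²g/(4π²) = 0.5741.
x² − cx + L²/12 = 0 → x = (c − √(c² − L²/3))/2 = 0.05184 m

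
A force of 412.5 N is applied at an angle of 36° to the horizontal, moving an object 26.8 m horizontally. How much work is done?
W = Fd cosθ = 412.5×26.8×cos(36°) = 8943.7 J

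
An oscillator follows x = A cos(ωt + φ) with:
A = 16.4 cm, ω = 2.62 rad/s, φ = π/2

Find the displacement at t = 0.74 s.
x = A cos(ωt + φ) = 16.4×cos(2.62×0.74 + π/2) = -15.3 cm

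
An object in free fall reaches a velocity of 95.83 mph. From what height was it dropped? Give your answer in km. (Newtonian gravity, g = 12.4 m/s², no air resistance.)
h = v²/(2g) (with unit conversion) = 0.074 km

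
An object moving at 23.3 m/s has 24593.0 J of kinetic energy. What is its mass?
KE = ½mv² → m = 2KE/v² = 2×24593.0/23.3² = 90.6 kg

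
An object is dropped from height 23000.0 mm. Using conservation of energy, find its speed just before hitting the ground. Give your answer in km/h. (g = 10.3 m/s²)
mgh = ½mv² → v = √(2gh) = √(2×10.3×23) = 21.77 m/s = 78.36 km/h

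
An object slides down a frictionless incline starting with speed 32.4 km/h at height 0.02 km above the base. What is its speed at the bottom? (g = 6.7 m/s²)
½mv₀² + mgh = ½mv² → v = √(v₀² + 2gh) = √(9² + 2×6.7×20) = 18.68 m/s = 67.25 km/h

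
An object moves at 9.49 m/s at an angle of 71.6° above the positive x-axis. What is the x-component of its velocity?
vₓ = v cos(θ) = 9.49 × cos(71.6°) = 3.0 m/s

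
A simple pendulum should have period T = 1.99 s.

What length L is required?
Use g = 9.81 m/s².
T = 2π√(L/g) → L = g(T/2π)² = 9.81×(1.99/2π)² = 0.984 m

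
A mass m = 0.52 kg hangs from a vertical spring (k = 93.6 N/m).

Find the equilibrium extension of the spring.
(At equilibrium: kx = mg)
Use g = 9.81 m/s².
x_eq = mg/k = 0.52×9.81/93.6 = 0.0545 m = 5.45 cm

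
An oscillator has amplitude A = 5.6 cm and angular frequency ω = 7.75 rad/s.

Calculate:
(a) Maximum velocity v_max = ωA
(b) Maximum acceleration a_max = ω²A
v_max = ωA = 7.75×0.056 = 0.434 m/s
a_max = ω²A = 7.75²×0.056 = 3.363 m/s²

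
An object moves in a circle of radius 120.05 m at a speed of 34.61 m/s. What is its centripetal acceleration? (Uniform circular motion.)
a_c = v²/r = 34.61²/120.05 = 1197.85/120.05 = 9.98 m/s²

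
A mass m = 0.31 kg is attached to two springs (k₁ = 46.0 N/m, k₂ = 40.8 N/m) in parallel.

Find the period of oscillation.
k_eq = k₁+k₂ = 86.8 N/m
T = 2π√(m/k_eq) = 2π√(0.31/86.8) = 0.3755 s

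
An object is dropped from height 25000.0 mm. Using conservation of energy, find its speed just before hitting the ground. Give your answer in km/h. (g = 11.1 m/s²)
mgh = ½mv² → v = √(2gh) = √(2×11.1×25) = 23.56 m/s = 84.81 km/h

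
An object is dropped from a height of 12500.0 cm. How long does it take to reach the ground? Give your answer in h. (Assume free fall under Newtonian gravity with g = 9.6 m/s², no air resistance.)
t = √(2h/g) (with unit conversion) = 0.001418 h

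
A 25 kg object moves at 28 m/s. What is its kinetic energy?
KE = ½mv² = ½×25×28² = 9800.0 J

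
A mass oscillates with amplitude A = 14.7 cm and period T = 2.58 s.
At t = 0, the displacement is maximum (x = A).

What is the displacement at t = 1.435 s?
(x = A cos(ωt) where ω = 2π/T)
ω = 2π/T = 2π/2.58 = 2.435 rad/s
x = A cos(ωt) = 14.7×cos(2.435×1.435) = -13.79 cm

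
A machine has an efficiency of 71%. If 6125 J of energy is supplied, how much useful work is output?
W_out = η × W_in = 0.71 × 6125 = 4348.8 J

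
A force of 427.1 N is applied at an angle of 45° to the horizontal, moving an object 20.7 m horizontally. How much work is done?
W = Fd cosθ = 427.1×20.7×cos(45°) = 6251.5 J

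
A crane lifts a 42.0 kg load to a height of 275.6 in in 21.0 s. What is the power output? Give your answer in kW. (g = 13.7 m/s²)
W = mgh = 42×13.7×7 = 4028 J
P = W/t = 4028/21 = 191.8 W = 0.1918 kW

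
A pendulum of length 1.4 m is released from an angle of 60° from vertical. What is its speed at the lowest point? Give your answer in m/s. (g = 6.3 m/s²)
h = L(1 − cosθ) = 1.4×(1 − cos60°) = 0.7 m
v = √(2gh) = √(2×6.3×0.7) = 2.97 m/s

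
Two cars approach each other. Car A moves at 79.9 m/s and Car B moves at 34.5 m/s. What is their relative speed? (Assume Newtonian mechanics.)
v_rel = v_A + v_B = 79.9 + 34.5 = 114.4 m/s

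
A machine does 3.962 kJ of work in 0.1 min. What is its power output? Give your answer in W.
P = W/t = 3962 J / 6 s = 660.3 W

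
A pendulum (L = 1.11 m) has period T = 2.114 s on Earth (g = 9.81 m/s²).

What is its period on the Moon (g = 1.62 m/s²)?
T = 2π√(L/g), so T_moon/T_earth = √(g_earth/g_moon)
T_moon = 2π√(1.11/1.62) = 5.201 s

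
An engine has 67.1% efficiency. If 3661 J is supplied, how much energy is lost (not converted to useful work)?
W_out = η × W_in = 0.671×3661 = 2456.5 J
W_lost = W_in − W_out = 3661 − 2456.5 = 1204.5 J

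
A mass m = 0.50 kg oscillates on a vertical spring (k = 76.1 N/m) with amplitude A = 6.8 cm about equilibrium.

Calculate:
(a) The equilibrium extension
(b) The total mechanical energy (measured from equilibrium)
x_eq = mg/k = 0.5×9.81/76.1 = 0.06445 m = 6.445 cm
E = ½kA² = ½×76.1×(0.068)² = 0.1759 J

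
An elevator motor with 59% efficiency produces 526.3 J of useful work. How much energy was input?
W_in = W_out/η = 526.3/0.59 = 892.03 J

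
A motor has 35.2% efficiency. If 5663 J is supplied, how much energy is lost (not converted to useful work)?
W_out = η × W_in = 0.352×5663 = 1993.4 J
W_lost = W_in − W_out = 5663 − 1993.4 = 3669.6 J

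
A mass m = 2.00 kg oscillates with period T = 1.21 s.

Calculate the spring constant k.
T = 2π√(m/k) → k = m(2π/T)² = 2.0×(2π/1.21)² = 53.93 N/m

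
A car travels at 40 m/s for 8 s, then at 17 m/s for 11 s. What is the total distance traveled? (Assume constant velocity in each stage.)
d₁ = v₁t₁ = 40 × 8 = 320 m
d₂ = v₂t₂ = 17 × 11 = 187 m
d_total = 320 + 187 = 507 m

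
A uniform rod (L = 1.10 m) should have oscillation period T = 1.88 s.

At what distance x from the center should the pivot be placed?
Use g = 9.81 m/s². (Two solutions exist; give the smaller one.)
T = 2π√((L²/12 + x²)/(gx)). Let c = T²g/(4π²) = 0.8783.
x² − cx + L²/12 = 0 → x = (c − √(c² − L²/3))/2 = 0.1358 m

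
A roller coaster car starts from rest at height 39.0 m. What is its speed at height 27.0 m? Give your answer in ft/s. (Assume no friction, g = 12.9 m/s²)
mgh₁ = ½mv₂² + mgh₂ → v₂ = √(2g(h₁−h₂)) = √(2×12.9×(39−27)) = 17.6 m/s = 57.73 ft/s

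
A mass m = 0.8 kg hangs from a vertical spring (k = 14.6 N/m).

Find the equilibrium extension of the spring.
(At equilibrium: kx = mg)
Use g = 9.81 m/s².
x_eq = mg/k = 0.8×9.81/14.6 = 0.5375 m = 53.75 cm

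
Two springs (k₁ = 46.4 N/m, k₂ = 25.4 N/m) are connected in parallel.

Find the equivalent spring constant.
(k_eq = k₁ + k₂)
k_eq = k₁ + k₂ = 46.4 + 25.4 = 71.8 N/m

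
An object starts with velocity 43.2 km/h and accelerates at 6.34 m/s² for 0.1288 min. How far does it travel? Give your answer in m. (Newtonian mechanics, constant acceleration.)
d = v₀t + ½at² (with unit conversion) = 282.1 m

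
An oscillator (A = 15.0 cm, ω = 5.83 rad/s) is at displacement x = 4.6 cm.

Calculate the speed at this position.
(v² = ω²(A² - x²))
v = ω√(A² − x²) = 5.83×√(0.15² − 0.046²) = 0.8324 m/s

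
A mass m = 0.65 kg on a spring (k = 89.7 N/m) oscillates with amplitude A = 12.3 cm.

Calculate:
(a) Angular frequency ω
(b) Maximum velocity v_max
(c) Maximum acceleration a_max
ω = √(k/m) = √(89.7/0.65) = 11.75 rad/s
v_max = ωA = 11.75×0.123 = 1.445 m/s
a_max = ω²A = 11.75²×0.123 = 16.97 m/s²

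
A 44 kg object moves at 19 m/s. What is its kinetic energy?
KE = ½mv² = ½×44×19² = 7942.0 J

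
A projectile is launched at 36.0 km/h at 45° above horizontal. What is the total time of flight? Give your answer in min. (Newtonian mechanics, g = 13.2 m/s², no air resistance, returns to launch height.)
T = 2v₀sin(θ)/g (with unit conversion) = 0.01786 min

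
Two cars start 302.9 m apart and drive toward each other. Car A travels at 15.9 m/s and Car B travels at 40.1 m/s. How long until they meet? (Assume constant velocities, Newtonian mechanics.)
Combined speed: v_combined = 15.9 + 40.1 = 56 m/s
Time to meet: t = d/56 = 302.9/56 = 5.41 s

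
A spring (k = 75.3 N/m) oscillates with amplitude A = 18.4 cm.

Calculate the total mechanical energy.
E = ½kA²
E = ½kA² = ½×75.3×(0.184)² = 1.275 J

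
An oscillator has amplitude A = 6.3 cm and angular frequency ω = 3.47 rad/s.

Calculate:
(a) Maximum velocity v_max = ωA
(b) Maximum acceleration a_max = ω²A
v_max = ωA = 3.47×0.063 = 0.2186 m/s
a_max = ω²A = 3.47²×0.063 = 0.7586 m/s²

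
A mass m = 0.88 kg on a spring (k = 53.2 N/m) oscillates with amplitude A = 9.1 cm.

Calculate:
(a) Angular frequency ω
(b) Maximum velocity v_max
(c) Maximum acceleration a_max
ω = √(k/m) = √(53.2/0.88) = 7.775 rad/s
v_max = ωA = 7.775×0.091 = 0.7075 m/s
a_max = ω²A = 7.775²×0.091 = 5.501 m/s²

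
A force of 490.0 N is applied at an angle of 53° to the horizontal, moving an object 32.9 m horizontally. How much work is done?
W = Fd cosθ = 490.0×32.9×cos(53°) = 9701.9 J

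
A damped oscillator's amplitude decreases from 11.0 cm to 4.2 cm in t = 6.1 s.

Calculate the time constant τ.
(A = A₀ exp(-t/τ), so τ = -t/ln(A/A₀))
A/A₀ = 4.2/11.0 = 0.3818; ln(A/A₀) = -0.9628
τ = −t/ln(A/A₀) = −6.1/-0.9628 = 6.336 s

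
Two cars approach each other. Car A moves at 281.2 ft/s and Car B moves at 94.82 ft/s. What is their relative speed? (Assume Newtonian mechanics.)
v_rel = v_A + v_B = 281.2 + 94.82 = 376.0 ft/s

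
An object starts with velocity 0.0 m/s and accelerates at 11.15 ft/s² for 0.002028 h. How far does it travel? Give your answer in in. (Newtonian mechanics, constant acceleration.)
d = v₀t + ½at² (with unit conversion) = 3566.0 in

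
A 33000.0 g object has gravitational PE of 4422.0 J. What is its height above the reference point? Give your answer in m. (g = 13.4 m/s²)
PE = mgh → h = PE/(mg) = 4422 J / (33 kg × 13.4 m/s²) = 10 m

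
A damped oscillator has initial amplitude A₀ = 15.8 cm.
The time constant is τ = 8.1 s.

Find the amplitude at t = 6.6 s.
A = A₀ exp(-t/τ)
A = A₀ exp(−t/τ) = 15.8×exp(−6.6/8.1) = 6.995 cm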